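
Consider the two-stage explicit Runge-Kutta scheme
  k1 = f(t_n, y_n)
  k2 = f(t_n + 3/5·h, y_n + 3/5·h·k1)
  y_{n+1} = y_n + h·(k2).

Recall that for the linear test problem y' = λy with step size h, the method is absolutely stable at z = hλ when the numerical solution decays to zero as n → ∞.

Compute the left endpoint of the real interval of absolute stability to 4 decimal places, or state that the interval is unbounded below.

left endpoint -1.6667.

Test eqn y'=λy, z=hλ:
  k1=λy_n ⇒ h·k1=z·y_n;  k2=λ(1+3/5z)y_n ⇒ h·k2=z(1+3/5z)y_n
  y_{n+1}/y_n = 1 + z(1+3/5z) = 1 + z + 3/5z²
  so R(z) = 1 + z + 3/5z².

Boundary: |R(x)|=1, x<0.
x=-1.62: |R|=0.9546
R=1: x+3/5x²=0 ⇒ x=−5/3=-1.6667; min R=1−1/(4·3/5)=0.5833>−1
Confirm numerically:
  x=-1.634: |R|=0.96797 <1
  x=-1.023: |R|=0.60492 <1
  x=-0.971: |R|=0.59470 <1
  x=-2.231: |R|=1.75542 >1
  x=-1.794: |R|=1.13706 >1
Stable set (-1.6667, 0).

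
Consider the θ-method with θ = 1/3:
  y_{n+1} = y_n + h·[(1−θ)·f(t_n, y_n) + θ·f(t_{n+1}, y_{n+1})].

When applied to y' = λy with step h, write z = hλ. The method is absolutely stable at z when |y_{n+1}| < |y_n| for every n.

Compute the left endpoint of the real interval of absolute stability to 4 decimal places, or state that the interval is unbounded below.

With y'=λy (z=hλ):
  y_{n+1} = y_n + z·[2/3·y_n + 1/3·y_{n+1}] ⇒ (1 − 1/3z)y_{n+1} = (1 + 2/3z)y_n
  R(z) = (1 + 2/3z)/(1 − 1/3z).

Solve |R(x)|<1 on ℝ⁻.
x=-0.31: |R|=0.7190
R=−1: 1+2/3x = −1+1/3x ⇒ -1/3x=2 ⇒ x=2/(-1/3)=-6.0000
Confirm numerically:
  x=-3.821: |R|=0.68055 <1
  x=-3.724: |R|=0.66151 <1
  x=-3.177: |R|=0.54298 <1
  x=-2.744: |R|=0.43315 <1
  x=-6.469: |R|=1.04953 >1
  x=-6.334: |R|=1.03578 >1
Stable set (-6.0000, 0).

left endpoint -6.0000.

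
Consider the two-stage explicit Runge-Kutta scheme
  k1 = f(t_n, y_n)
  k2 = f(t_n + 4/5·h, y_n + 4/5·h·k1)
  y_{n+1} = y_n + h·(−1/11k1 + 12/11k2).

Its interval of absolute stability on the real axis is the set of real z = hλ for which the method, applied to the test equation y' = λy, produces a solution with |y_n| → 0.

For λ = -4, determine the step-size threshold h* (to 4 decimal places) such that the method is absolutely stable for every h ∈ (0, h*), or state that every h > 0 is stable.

(-1.1458,0); λ=-4 ⇒ h* = (55/48)/4 = 0.2865.

On y'=λy, z=hλ:
  k1=λy_n ⇒ h·k1=z·y_n;  k2=λ(1+4/5z)y_n ⇒ h·k2=z(1+4/5z)y_n
  y_{n+1}/y_n = 1 − 1/11z + 12/11z(1+4/5z) = 1 + z + 48/55z²
  Hence R(z) = 1 + z + 48/55z².

Need |R(x)|<1, x<0.
x=-1.72: |R|=1.8619
R=1: x+48/55x²=0 ⇒ x=−55/48=-1.1458; min R=1−1/(4·48/55)=0.7135>−1
Confirm numerically:
  x=-0.964: |R|=0.84702 <1
  x=-0.921: |R|=0.81928 <1
  x=-0.697: |R|=0.72698 <1
  x=-1.697: |R|=1.81629 >1
  x=-1.326: |R|=1.20850 >1
  x=-1.257: |R|=1.12195 >1
So |R|<1 on (-1.1458, 0).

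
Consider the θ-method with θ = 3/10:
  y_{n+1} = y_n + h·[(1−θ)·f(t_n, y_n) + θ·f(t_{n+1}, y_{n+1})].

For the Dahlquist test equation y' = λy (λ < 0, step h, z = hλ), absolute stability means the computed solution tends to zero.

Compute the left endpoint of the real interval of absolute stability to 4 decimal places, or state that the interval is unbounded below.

z* = -5.0000.

Set f=λy, z=hλ:
  y_{n+1} = y_n + z·[7/10·y_n + 3/10·y_{n+1}] ⇒ (1 − 3/10z)y_{n+1} = (1 + 7/10z)y_n
  R(z) = (1 + 7/10z)/(1 − 3/10z).

Find x<0 with |R(x)|<1.
x=-1.71: |R|=0.1302
R=−1: 1+7/10x = −1+3/10x ⇒ -2/5x=2 ⇒ x=2/(-2/5)=-5.0000
Confirm numerically:
  x=-4.768: |R|=0.96182 <1
  x=-4.150: |R|=0.84855 <1
  x=-3.721: |R|=0.75826 <1
  x=-5.267: |R|=1.04139 >1
  x=-5.106: |R|=1.01675 >1
Stable set (-5.0000, 0).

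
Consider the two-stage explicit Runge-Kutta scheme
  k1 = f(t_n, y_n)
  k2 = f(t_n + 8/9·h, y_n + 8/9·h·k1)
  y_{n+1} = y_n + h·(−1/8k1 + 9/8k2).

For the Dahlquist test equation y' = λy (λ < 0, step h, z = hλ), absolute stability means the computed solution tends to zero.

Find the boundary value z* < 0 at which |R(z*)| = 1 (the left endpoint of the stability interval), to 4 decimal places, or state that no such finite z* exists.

z* = -1.0000.

Test eqn y'=λy, z=hλ:
  k1=λy_n ⇒ h·k1=z·y_n;  k2=λ(1+8/9z)y_n ⇒ h·k2=z(1+8/9z)y_n
  y_{n+1}/y_n = 1 − 1/8z + 9/8z(1+8/9z) = 1 + z + z²
  R(z) = 1 + z + z².

Boundary: |R(x)|=1, x<0.
x=-1.29: |R|=1.3741
R=1: x+1x²=0 ⇒ x=−1=-1.0000; min R=1−1/(4·1)=0.7500>−1
Confirm numerically:
  x=-0.956: |R|=0.95794 <1
  x=-0.893: |R|=0.90445 <1
  x=-0.734: |R|=0.80476 <1
  x=-0.598: |R|=0.75960 <1
  x=-1.553: |R|=1.85881 >1
  x=-1.521: |R|=1.79244 >1
  x=-1.168: |R|=1.19622 >1
So |R|<1 on (-1.0000, 0).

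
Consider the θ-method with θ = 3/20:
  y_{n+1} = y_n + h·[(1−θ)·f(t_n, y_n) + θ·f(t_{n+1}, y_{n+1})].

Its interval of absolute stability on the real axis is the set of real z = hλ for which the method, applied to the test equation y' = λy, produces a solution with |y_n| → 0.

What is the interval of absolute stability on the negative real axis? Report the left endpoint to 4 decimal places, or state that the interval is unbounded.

With y'=λy (z=hλ):
  y_{n+1} = y_n + z·[17/20·y_n + 3/20·y_{n+1}] ⇒ (1 − 3/20z)y_{n+1} = (1 + 17/20z)y_n
  so R(z) = (1 + 17/20z)/(1 − 3/20z).

Need |R(x)|<1, x<0.
x=-1.4: |R|=0.1570
R=−1: 1+17/20x = −1+3/20x ⇒ -7/10x=2 ⇒ x=2/(-7/10)=-2.8571
Confirm numerically:
  x=-2.832: |R|=0.98765 <1
  x=-2.761: |R|=0.95241 <1
  x=-2.191: |R|=0.64904 <1
  x=-3.157: |R|=1.14245 >1
  x=-3.015: |R|=1.07609 >1
  x=-2.986: |R|=1.06230 >1
Interval (-2.8571, 0).

(-2.8571, 0).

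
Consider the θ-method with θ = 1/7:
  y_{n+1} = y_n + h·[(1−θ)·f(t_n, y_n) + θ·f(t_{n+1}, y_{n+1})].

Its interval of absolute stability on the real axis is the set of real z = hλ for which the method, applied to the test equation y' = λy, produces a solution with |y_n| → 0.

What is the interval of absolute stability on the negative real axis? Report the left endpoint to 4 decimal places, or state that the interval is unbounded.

(-2.8000, 0).

Test eqn y'=λy, z=hλ:
  y_{n+1} = y_n + z·[6/7·y_n + 1/7·y_{n+1}] ⇒ (1 − 1/7z)y_{n+1} = (1 + 6/7z)y_n
  R(z) = (1 + 6/7z)/(1 − 1/7z).

Solve |R(x)|<1 on ℝ⁻.
x=-0.69: |R|=0.3719
R=−1: 1+6/7x = −1+1/7x ⇒ -5/7x=2 ⇒ x=2/(-5/7)=-2.8000
Confirm numerically:
  x=-2.644: |R|=0.91912 <1
  x=-2.392: |R|=0.78279 <1
  x=-1.633: |R|=0.32411 <1
  x=-3.154: |R|=1.17432 >1
  x=-2.912: |R|=1.05650 >1
So |R|<1 on (-2.8000, 0).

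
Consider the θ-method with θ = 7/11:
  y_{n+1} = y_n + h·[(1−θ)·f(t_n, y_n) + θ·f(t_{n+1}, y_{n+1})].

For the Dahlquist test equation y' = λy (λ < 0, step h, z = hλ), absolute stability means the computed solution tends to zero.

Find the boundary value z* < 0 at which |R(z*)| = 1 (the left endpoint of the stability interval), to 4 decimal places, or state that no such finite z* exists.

Test eqn y'=λy, z=hλ:
  y_{n+1} = y_n + z·[4/11·y_n + 7/11·y_{n+1}] ⇒ (1 − 7/11z)y_{n+1} = (1 + 4/11z)y_n
  Hence R(z) = (1 + 4/11z)/(1 − 7/11z).

Need |R(x)|<1, x<0.
x=-1.43: |R|=0.2513
x=-2: |R|=0.1200
x=-10: |R|=0.3580
x=-100: |R|=0.5471
θ=7/11≥1/2 ⇒ |1+4/11x|<|1−7/11x| ∀x<0 ⇒ unbounded interval.

(−∞, 0) — no finite endpoint.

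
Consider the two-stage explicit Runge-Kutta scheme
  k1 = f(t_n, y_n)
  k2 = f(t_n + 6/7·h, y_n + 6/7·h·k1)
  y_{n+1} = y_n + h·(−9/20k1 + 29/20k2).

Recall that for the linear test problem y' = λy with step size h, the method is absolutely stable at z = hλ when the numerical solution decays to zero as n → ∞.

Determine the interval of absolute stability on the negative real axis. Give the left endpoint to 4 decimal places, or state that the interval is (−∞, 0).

On y'=λy, z=hλ:
  k1=λy_n ⇒ h·k1=z·y_n;  k2=λ(1+6/7z)y_n ⇒ h·k2=z(1+6/7z)y_n
  y_{n+1}/y_n = 1 − 9/20z + 29/20z(1+6/7z) = 1 + z + 87/70z²
  R(z) = 1 + z + 87/70z².

Need |R(x)|<1, x<0.
x=-1.09: |R|=1.3866
R=1: x+87/70x²=0 ⇒ x=−70/87=-0.8046; min R=1−1/(4·87/70)=0.7989>−1
Confirm numerically:
  x=-0.663: |R|=0.88332 <1
  x=-0.651: |R|=0.87572 <1
  x=-0.596: |R|=0.84548 <1
  x=-0.529: |R|=0.81880 <1
  x=-1.337: |R|=1.88469 >1
  x=-0.871: |R|=1.07188 >1
  x=-0.861: |R|=1.06036 >1
So |R|<1 on (-0.8046, 0).

z∈(-0.8046,0).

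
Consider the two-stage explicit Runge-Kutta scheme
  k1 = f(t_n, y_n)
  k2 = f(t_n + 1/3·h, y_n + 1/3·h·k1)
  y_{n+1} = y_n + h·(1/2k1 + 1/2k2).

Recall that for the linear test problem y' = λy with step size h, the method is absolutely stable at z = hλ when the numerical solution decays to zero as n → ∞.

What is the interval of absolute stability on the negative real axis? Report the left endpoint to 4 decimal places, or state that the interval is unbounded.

Set f=λy, z=hλ:
  k1=λy_n ⇒ h·k1=z·y_n;  k2=λ(1+1/3z)y_n ⇒ h·k2=z(1+1/3z)y_n
  y_{n+1}/y_n = 1 + 1/2z + 1/2z(1+1/3z) = 1 + z + 1/6z²
  ⇒ R(z) = 1 + z + 1/6z².

Need |R(x)|<1, x<0.
x=-0.84: |R|=0.2776
R=1: x+1/6x²=0 ⇒ x=−6=-6.0000; min R=1−1/(4·1/6)=-0.5000>−1
Confirm numerically:
  x=-4.628: |R|=0.05827 <1
  x=-4.473: |R|=0.13838 <1
  x=-2.831: |R|=0.49524 <1
  x=-6.566: |R|=1.61939 >1
  x=-6.411: |R|=1.43915 >1
  x=-6.347: |R|=1.36707 >1
So |R|<1 on (-6.0000, 0).

(-6.0000, 0).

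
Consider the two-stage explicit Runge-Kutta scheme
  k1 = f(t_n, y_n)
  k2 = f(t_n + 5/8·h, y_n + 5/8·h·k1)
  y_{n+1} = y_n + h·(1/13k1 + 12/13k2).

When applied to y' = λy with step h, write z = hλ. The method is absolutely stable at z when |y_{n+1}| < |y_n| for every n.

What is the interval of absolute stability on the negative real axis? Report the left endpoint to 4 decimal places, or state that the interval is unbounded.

On y'=λy, z=hλ:
  k1=λy_n ⇒ h·k1=z·y_n;  k2=λ(1+5/8z)y_n ⇒ h·k2=z(1+5/8z)y_n
  y_{n+1}/y_n = 1 + 1/13z + 12/13z(1+5/8z) = 1 + z + 15/26z²
  so R(z) = 1 + z + 15/26z².

Find x<0 with |R(x)|<1.
x=-0.87: |R|=0.5667
R=1: x+15/26x²=0 ⇒ x=−26/15=-1.7333; min R=1−1/(4·15/26)=0.5667>−1
Confirm numerically:
  x=-1.526: |R|=0.81747 <1
  x=-1.329: |R|=0.68999 <1
  x=-0.881: |R|=0.56679 <1
  x=-1.893: |R|=1.17437 >1
  x=-1.881: |R|=1.16025 >1
Interval (-1.7333, 0).

z∈(-1.7333,0).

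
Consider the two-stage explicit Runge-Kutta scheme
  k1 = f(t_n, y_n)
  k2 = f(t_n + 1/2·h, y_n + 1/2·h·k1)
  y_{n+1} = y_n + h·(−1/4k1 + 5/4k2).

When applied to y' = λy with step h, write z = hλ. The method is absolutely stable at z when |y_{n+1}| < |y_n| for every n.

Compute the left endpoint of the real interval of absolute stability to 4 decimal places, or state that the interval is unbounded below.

With y'=λy (z=hλ):
  k1=λy_n ⇒ h·k1=z·y_n;  k2=λ(1+1/2z)y_n ⇒ h·k2=z(1+1/2z)y_n
  y_{n+1}/y_n = 1 − 1/4z + 5/4z(1+1/2z) = 1 + z + 5/8z²
  ⇒ R(z) = 1 + z + 5/8z².

Need |R(x)|<1, x<0.
x=-1.11: |R|=0.6601
R=1: x+5/8x²=0 ⇒ x=−8/5=-1.6000; min R=1−1/(4·5/8)=0.6000>−1
Confirm numerically:
  x=-1.318: |R|=0.76770 <1
  x=-1.070: |R|=0.64556 <1
  x=-1.034: |R|=0.63422 <1
  x=-0.984: |R|=0.62116 <1
  x=-2.138: |R|=1.71890 >1
  x=-1.964: |R|=1.44681 >1
Interval (-1.6000, 0).

left endpoint -1.6000.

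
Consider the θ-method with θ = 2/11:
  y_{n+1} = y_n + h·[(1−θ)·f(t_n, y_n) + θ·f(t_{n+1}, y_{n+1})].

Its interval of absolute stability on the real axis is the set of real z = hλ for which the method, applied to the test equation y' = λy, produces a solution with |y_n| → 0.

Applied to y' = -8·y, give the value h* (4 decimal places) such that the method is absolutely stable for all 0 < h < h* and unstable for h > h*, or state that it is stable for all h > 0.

(-3.1429,0); λ=-8 ⇒ h* = (22/7)/8 = 0.3929.

Set f=λy, z=hλ:
  y_{n+1} = y_n + z·[9/11·y_n + 2/11·y_{n+1}] ⇒ (1 − 2/11z)y_{n+1} = (1 + 9/11z)y_n
  so R(z) = (1 + 9/11z)/(1 − 2/11z).

Boundary: |R(x)|=1, x<0.
x=-1.64: |R|=0.2633
R=−1: 1+9/11x = −1+2/11x ⇒ -7/11x=2 ⇒ x=2/(-7/11)=-3.1429
Confirm numerically:
  x=-2.797: |R|=0.85410 <1
  x=-2.310: |R|=0.62676 <1
  x=-2.069: |R|=0.50344 <1
  x=-1.261: |R|=0.02581 <1
  x=-3.536: |R|=1.15228 >1
  x=-3.369: |R|=1.08924 >1
Interval (-3.1429, 0).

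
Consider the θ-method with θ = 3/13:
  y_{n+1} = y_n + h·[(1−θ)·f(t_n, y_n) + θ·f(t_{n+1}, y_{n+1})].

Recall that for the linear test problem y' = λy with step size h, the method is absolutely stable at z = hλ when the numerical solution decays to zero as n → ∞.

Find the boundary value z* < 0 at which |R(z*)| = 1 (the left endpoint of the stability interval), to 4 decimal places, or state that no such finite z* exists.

left endpoint -3.7143.

With y'=λy (z=hλ):
  y_{n+1} = y_n + z·[10/13·y_n + 3/13·y_{n+1}] ⇒ (1 − 3/13z)y_{n+1} = (1 + 10/13z)y_n
  so R(z) = (1 + 10/13z)/(1 − 3/13z).

Solve |R(x)|<1 on ℝ⁻.
x=-0.64: |R|=0.4424
R=−1: 1+10/13x = −1+3/13x ⇒ -7/13x=2 ⇒ x=2/(-7/13)=-3.7143
Confirm numerically:
  x=-3.286: |R|=0.86884 <1
  x=-3.018: |R|=0.77900 <1
  x=-2.835: |R|=0.71379 <1
  x=-2.583: |R|=0.61834 <1
  x=-4.183: |R|=1.12842 >1
  x=-4.158: |R|=1.12193 >1
Interval (-3.7143, 0).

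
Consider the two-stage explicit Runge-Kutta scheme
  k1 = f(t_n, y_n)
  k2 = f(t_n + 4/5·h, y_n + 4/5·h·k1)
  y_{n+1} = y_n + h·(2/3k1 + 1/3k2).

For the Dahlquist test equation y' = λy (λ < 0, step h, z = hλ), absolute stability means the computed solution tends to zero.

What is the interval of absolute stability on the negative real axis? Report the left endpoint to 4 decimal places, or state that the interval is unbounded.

With y'=λy (z=hλ):
  k1=λy_n ⇒ h·k1=z·y_n;  k2=λ(1+4/5z)y_n ⇒ h·k2=z(1+4/5z)y_n
  y_{n+1}/y_n = 1 + 2/3z + 1/3z(1+4/5z) = 1 + z + 4/15z²
  so R(z) = 1 + z + 4/15z².

Need |R(x)|<1, x<0.
x=-1.02: |R|=0.2574
R=1: x+4/15x²=0 ⇒ x=−15/4=-3.7500; min R=1−1/(4·4/15)=0.0625>−1
Confirm numerically:
  x=-3.413: |R|=0.69329 <1
  x=-2.648: |R|=0.22184 <1
  x=-2.598: |R|=0.20189 <1
  x=-1.960: |R|=0.06443 <1
  x=-4.341: |R|=1.68414 >1
  x=-4.196: |R|=1.49904 >1
  x=-3.820: |R|=1.07131 >1
Stable set (-3.7500, 0).

(-3.7500, 0).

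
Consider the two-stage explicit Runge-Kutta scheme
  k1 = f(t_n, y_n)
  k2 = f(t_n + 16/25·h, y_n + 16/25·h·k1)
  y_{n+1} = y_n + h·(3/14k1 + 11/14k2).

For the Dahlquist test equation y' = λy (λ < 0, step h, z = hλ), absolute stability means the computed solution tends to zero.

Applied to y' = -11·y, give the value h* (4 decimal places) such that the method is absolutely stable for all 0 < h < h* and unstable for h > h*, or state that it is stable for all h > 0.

With y'=λy (z=hλ):
  k1=λy_n ⇒ h·k1=z·y_n;  k2=λ(1+16/25z)y_n ⇒ h·k2=z(1+16/25z)y_n
  y_{n+1}/y_n = 1 + 3/14z + 11/14z(1+16/25z) = 1 + z + 88/175z²
  ⇒ R(z) = 1 + z + 88/175z².

Find x<0 with |R(x)|<1.
x=-1.2: |R|=0.5241
R=1: x+88/175x²=0 ⇒ x=−175/88=-1.9886; min R=1−1/(4·88/175)=0.5028>−1
Confirm numerically:
  x=-1.918: |R|=0.93187 <1
  x=-1.846: |R|=0.86759 <1
  x=-1.688: |R|=0.74481 <1
  x=-0.888: |R|=0.50852 <1
  x=-2.560: |R|=1.73552 >1
  x=-2.280: |R|=1.33405 >1
Stable set (-1.9886, 0).

(-1.9886,0); λ=-11 ⇒ h* = (175/88)/11 = 0.1808.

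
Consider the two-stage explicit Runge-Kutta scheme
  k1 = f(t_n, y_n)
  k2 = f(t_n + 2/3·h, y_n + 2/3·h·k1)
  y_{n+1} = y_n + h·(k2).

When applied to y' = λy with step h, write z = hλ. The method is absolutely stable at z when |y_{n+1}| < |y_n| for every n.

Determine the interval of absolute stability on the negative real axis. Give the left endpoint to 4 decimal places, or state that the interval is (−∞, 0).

(-1.5000, 0).

With y'=λy (z=hλ):
  k1=λy_n ⇒ h·k1=z·y_n;  k2=λ(1+2/3z)y_n ⇒ h·k2=z(1+2/3z)y_n
  y_{n+1}/y_n = 1 + z(1+2/3z) = 1 + z + 2/3z²
  so R(z) = 1 + z + 2/3z².

Need |R(x)|<1, x<0.
x=-0.62: |R|=0.6363
R=1: x+2/3x²=0 ⇒ x=−3/2=-1.5000; min R=1−1/(4·2/3)=0.6250>−1
Confirm numerically:
  x=-1.217: |R|=0.77039 <1
  x=-0.868: |R|=0.63428 <1
  x=-0.783: |R|=0.62573 <1
  x=-0.704: |R|=0.62641 <1
  x=-1.781: |R|=1.33364 >1
  x=-1.733: |R|=1.26919 >1
  x=-1.701: |R|=1.22793 >1
Stable set (-1.5000, 0).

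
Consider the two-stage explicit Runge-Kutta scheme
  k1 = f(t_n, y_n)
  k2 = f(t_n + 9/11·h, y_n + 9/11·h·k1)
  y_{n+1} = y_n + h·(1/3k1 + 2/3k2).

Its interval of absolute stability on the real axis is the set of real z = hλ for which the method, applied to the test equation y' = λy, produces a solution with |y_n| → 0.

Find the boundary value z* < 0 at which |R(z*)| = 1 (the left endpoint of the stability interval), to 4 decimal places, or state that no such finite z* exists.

z* = -1.8333.

Set f=λy, z=hλ:
  k1=λy_n ⇒ h·k1=z·y_n;  k2=λ(1+9/11z)y_n ⇒ h·k2=z(1+9/11z)y_n
  y_{n+1}/y_n = 1 + 1/3z + 2/3z(1+9/11z) = 1 + z + 6/11z²
  ⇒ R(z) = 1 + z + 6/11z².

Find x<0 with |R(x)|<1.
x=-1.18: |R|=0.5795
R=1: x+6/11x²=0 ⇒ x=−11/6=-1.8333; min R=1−1/(4·6/11)=0.5417>−1
Confirm numerically:
  x=-1.339: |R|=0.63896 <1
  x=-1.264: |R|=0.60747 <1
  x=-1.081: |R|=0.55640 <1
  x=-0.907: |R|=0.54172 <1
  x=-2.425: |R|=1.78261 >1
  x=-2.028: |R|=1.21534 >1
  x=-2.021: |R|=1.20688 >1
Interval (-1.8333, 0).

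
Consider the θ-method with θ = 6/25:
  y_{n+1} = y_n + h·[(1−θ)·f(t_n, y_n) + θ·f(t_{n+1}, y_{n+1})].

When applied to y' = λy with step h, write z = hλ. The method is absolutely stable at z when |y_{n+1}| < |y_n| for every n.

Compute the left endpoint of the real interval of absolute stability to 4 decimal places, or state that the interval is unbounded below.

Test eqn y'=λy, z=hλ:
  y_{n+1} = y_n + z·[19/25·y_n + 6/25·y_{n+1}] ⇒ (1 − 6/25z)y_{n+1} = (1 + 19/25z)y_n
  R(z) = (1 + 19/25z)/(1 − 6/25z).

Solve |R(x)|<1 on ℝ⁻.
x=-1.4: |R|=0.0479
R=−1: 1+19/25x = −1+6/25x ⇒ -13/25x=2 ⇒ x=2/(-13/25)=-3.8462
Confirm numerically:
  x=-3.736: |R|=0.96980 <1
  x=-3.273: |R|=0.83308 <1
  x=-2.640: |R|=0.61606 <1
  x=-2.008: |R|=0.35500 <1
  x=-4.141: |R|=1.07690 >1
  x=-3.902: |R|=1.01500 >1
So |R|<1 on (-3.8462, 0).

z* = -3.8462.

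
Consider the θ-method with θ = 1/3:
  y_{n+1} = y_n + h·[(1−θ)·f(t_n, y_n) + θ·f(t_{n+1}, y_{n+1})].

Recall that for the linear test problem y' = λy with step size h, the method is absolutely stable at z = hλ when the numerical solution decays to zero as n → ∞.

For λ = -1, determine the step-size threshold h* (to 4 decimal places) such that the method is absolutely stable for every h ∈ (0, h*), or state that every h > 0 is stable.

(-6.0000,0); λ=-1 ⇒ h* = (6)/1 = 6.0000.

Set f=λy, z=hλ:
  y_{n+1} = y_n + z·[2/3·y_n + 1/3·y_{n+1}] ⇒ (1 − 1/3z)y_{n+1} = (1 + 2/3z)y_n
  R(z) = (1 + 2/3z)/(1 − 1/3z).

Boundary: |R(x)|=1, x<0.
x=-1.3: |R|=0.0930
R=−1: 1+2/3x = −1+1/3x ⇒ -1/3x=2 ⇒ x=2/(-1/3)=-6.0000
Confirm numerically:
  x=-4.789: |R|=0.84452 <1
  x=-4.578: |R|=0.81235 <1
  x=-3.092: |R|=0.52265 <1
  x=-2.914: |R|=0.47819 <1
  x=-6.503: |R|=1.05293 >1
  x=-6.315: |R|=1.03382 >1
So |R|<1 on (-6.0000, 0).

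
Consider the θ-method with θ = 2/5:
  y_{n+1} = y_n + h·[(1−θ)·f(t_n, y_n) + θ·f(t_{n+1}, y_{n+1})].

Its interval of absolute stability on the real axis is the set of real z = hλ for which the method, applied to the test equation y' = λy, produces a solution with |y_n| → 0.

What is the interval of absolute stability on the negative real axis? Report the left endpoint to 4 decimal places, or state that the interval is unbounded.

Test eqn y'=λy, z=hλ:
  y_{n+1} = y_n + z·[3/5·y_n + 2/5·y_{n+1}] ⇒ (1 − 2/5z)y_{n+1} = (1 + 3/5z)y_n
  ⇒ R(z) = (1 + 3/5z)/(1 − 2/5z).

Boundary: |R(x)|=1, x<0.
x=-1.18: |R|=0.1984
R=−1: 1+3/5x = −1+2/5x ⇒ -1/5x=2 ⇒ x=2/(-1/5)=-10.0000
Confirm numerically:
  x=-8.385: |R|=0.92582 <1
  x=-8.161: |R|=0.91375 <1
  x=-6.748: |R|=0.82418 <1
  x=-5.357: |R|=0.70453 <1
  x=-10.384: |R|=1.01490 >1
  x=-10.176: |R|=1.00694 >1
  x=-10.117: |R|=1.00464 >1
Interval (-10.0000, 0).

(-10.0000, 0).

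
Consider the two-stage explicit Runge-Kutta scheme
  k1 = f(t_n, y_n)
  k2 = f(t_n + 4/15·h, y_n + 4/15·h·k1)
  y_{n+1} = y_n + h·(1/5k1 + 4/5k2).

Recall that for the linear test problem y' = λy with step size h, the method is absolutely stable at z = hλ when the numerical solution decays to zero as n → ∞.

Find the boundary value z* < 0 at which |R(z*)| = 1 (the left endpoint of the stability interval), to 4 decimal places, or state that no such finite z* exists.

Set f=λy, z=hλ:
  k1=λy_n ⇒ h·k1=z·y_n;  k2=λ(1+4/15z)y_n ⇒ h·k2=z(1+4/15z)y_n
  y_{n+1}/y_n = 1 + 1/5z + 4/5z(1+4/15z) = 1 + z + 16/75z²
  Hence R(z) = 1 + z + 16/75z².

Boundary: |R(x)|=1, x<0.
x=-1.07: |R|=0.1742
R=1: x+16/75x²=0 ⇒ x=−75/16=-4.6875; min R=1−1/(4·16/75)=-0.1719>−1
Confirm numerically:
  x=-4.063: |R|=0.45870 <1
  x=-3.576: |R|=0.15206 <1
  x=-3.391: |R|=0.06209 <1
  x=-2.318: |R|=0.17173 <1
  x=-5.220: |R|=1.59299 >1
  x=-4.959: |R|=1.28723 >1
  x=-4.865: |R|=1.18422 >1
So |R|<1 on (-4.6875, 0).

z* = -4.6875.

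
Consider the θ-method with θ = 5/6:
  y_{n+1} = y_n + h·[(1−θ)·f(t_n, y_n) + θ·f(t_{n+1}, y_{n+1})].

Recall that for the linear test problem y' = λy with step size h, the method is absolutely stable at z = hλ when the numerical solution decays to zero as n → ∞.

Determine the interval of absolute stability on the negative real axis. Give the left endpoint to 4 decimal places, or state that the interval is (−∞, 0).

With y'=λy (z=hλ):
  y_{n+1} = y_n + z·[1/6·y_n + 5/6·y_{n+1}] ⇒ (1 − 5/6z)y_{n+1} = (1 + 1/6z)y_n
  R(z) = (1 + 1/6z)/(1 − 5/6z).

Boundary: |R(x)|=1, x<0.
x=-1.65: |R|=0.3053
x=-2: |R|=0.2500
x=-10: |R|=0.0714
x=-100: |R|=0.1858
θ=5/6≥1/2 ⇒ |1+1/6x|<|1−5/6x| ∀x<0 ⇒ interval (−∞,0).

(−∞, 0) — no finite endpoint.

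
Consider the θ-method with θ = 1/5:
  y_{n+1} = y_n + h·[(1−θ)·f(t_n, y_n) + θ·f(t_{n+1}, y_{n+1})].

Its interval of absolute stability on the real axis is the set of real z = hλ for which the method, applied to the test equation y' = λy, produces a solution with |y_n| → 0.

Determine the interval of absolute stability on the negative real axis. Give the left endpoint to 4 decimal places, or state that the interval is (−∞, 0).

On y'=λy, z=hλ:
  y_{n+1} = y_n + z·[4/5·y_n + 1/5·y_{n+1}] ⇒ (1 − 1/5z)y_{n+1} = (1 + 4/5z)y_n
  R(z) = (1 + 4/5z)/(1 − 1/5z).

Find x<0 with |R(x)|<1.
x=-1.43: |R|=0.1120
R=−1: 1+4/5x = −1+1/5x ⇒ -3/5x=2 ⇒ x=2/(-3/5)=-3.3333
Confirm numerically:
  x=-3.105: |R|=0.91548 <1
  x=-2.617: |R|=0.71787 <1
  x=-2.133: |R|=0.49516 <1
  x=-1.943: |R|=0.39925 <1
  x=-3.856: |R|=1.17706 >1
  x=-3.712: |R|=1.13039 >1
So |R|<1 on (-3.3333, 0).

z∈(-3.3333,0).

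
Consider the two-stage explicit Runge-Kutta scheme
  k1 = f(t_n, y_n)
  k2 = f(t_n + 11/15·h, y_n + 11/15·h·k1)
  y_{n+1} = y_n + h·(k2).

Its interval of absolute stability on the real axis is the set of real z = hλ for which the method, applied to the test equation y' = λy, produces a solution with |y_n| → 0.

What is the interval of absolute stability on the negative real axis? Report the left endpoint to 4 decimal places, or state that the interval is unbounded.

With y'=λy (z=hλ):
  k1=λy_n ⇒ h·k1=z·y_n;  k2=λ(1+11/15z)y_n ⇒ h·k2=z(1+11/15z)y_n
  y_{n+1}/y_n = 1 + z(1+11/15z) = 1 + z + 11/15z²
  R(z) = 1 + z + 11/15z².

Solve |R(x)|<1 on ℝ⁻.
x=-1.21: |R|=0.8637
R=1: x+11/15x²=0 ⇒ x=−15/11=-1.3636; min R=1−1/(4·11/15)=0.6591>−1
Confirm numerically:
  x=-1.342: |R|=0.97871 <1
  x=-1.088: |R|=0.78008 <1
  x=-0.966: |R|=0.71831 <1
  x=-1.793: |R|=1.56456 >1
  x=-1.672: |R|=1.37809 >1
  x=-1.556: |R|=1.21950 >1
Interval (-1.3636, 0).

z∈(-1.3636,0).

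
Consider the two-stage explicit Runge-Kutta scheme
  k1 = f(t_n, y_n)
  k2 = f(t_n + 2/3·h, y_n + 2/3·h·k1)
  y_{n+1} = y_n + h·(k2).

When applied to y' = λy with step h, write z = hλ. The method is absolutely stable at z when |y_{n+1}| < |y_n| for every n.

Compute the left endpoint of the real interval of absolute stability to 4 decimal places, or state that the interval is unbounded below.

On y'=λy, z=hλ:
  k1=λy_n ⇒ h·k1=z·y_n;  k2=λ(1+2/3z)y_n ⇒ h·k2=z(1+2/3z)y_n
  y_{n+1}/y_n = 1 + z(1+2/3z) = 1 + z + 2/3z²
  ⇒ R(z) = 1 + z + 2/3z².

Boundary: |R(x)|=1, x<0.
x=-1.79: |R|=1.3461
R=1: x+2/3x²=0 ⇒ x=−3/2=-1.5000; min R=1−1/(4·2/3)=0.6250>−1
Confirm numerically:
  x=-1.175: |R|=0.74542 <1
  x=-1.139: |R|=0.72588 <1
  x=-0.961: |R|=0.65468 <1
  x=-0.901: |R|=0.64020 <1
  x=-1.764: |R|=1.31046 >1
  x=-1.696: |R|=1.22161 >1
  x=-1.557: |R|=1.05917 >1
Stable set (-1.5000, 0).

z* = -1.5000.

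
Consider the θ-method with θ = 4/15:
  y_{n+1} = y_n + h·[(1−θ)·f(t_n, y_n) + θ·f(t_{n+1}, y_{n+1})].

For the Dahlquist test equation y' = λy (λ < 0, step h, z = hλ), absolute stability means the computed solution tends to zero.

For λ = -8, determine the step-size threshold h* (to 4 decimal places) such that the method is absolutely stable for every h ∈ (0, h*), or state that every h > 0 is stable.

On y'=λy, z=hλ:
  y_{n+1} = y_n + z·[11/15·y_n + 4/15·y_{n+1}] ⇒ (1 − 4/15z)y_{n+1} = (1 + 11/15z)y_n
  R(z) = (1 + 11/15z)/(1 − 4/15z).

Need |R(x)|<1, x<0.
x=-1.36: |R|=0.0020
R=−1: 1+11/15x = −1+4/15x ⇒ -7/15x=2 ⇒ x=2/(-7/15)=-4.2857
Confirm numerically:
  x=-4.161: |R|=0.97241 <1
  x=-2.415: |R|=0.46898 <1
  x=-2.271: |R|=0.41442 <1
  x=-2.029: |R|=0.31662 <1
  x=-4.855: |R|=1.11578 >1
  x=-4.727: |R|=1.09110 >1
So |R|<1 on (-4.2857, 0).

(-4.2857,0); λ=-8 ⇒ h* = (30/7)/8 = 0.5357.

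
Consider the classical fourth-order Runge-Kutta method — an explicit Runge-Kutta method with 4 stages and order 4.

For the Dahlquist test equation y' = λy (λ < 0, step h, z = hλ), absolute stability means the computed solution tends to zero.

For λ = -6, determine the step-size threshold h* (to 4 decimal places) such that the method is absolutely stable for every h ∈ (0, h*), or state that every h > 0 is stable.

With y'=λy (z=hλ):
  order 4, 4-stage ⇒ R(z)=1+z+z^2/2+z^3/6+z^4/24
  (e.g. R(-0.34)=0.71181, |R|=0.71181)

Solve |R(x)|<1 on ℝ⁻.
x=-0.34: |R|=0.7118
|R(-2.79)|=1.0071 |R(-2.62)|=0.7781 |R(-2.52)|=0.6683
Bisect:
  x_lo=-3.1823 |R|=1.7833  x_hi=-0.2056 |R|=0.8142
  mid=-1.69395 |R|=0.27374 →hi
  mid=-2.43814 |R|=0.59091 →hi
  mid=-2.81023 |R|=1.03825 →lo
  mid=-2.62418 |R|=0.78305 →hi
  mid=-2.71721 |R|=0.90211 →hi
  mid=-2.76372 |R|=0.96796 →hi
  mid=-2.78697 |R|=1.00254 →lo
  mid=-2.77535 |R|=0.98511 →hi
  mid=-2.78116 |R|=0.99379 →hi
  mid=-2.78407 |R|=0.99815 →hi
  ...
  [-2.78534,-2.78516] ⇒ x*=-2.7853
Interval (-2.7853, 0).

(-2.7853,0); λ=-6 ⇒ h* = 0.4642.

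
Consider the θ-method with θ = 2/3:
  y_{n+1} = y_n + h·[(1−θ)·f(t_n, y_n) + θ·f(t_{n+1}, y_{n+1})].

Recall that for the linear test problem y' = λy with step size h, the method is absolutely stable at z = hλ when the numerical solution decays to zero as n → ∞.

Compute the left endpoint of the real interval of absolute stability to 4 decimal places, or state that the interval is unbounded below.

unbounded; (−∞, 0).

On y'=λy, z=hλ:
  y_{n+1} = y_n + z·[1/3·y_n + 2/3·y_{n+1}] ⇒ (1 − 2/3z)y_{n+1} = (1 + 1/3z)y_n
  R(z) = (1 + 1/3z)/(1 − 2/3z).

Boundary: |R(x)|=1, x<0.
x=-0.65: |R|=0.5465
x=-2: |R|=0.1429
x=-10: |R|=0.3043
x=-100: |R|=0.4778
θ=2/3≥1/2 ⇒ |1+1/3x|<|1−2/3x| ∀x<0 ⇒ stable on all of ℝ⁻.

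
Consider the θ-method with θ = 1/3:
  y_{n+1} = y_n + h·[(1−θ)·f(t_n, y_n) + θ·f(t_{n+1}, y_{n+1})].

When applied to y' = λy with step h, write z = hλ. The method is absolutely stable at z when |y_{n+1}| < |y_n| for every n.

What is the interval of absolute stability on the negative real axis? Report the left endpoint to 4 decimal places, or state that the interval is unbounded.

(-6.0000, 0).

Test eqn y'=λy, z=hλ:
  y_{n+1} = y_n + z·[2/3·y_n + 1/3·y_{n+1}] ⇒ (1 − 1/3z)y_{n+1} = (1 + 2/3z)y_n
  so R(z) = (1 + 2/3z)/(1 − 1/3z).

Find x<0 with |R(x)|<1.
x=-1.5: |R|=0.0000
R=−1: 1+2/3x = −1+1/3x ⇒ -1/3x=2 ⇒ x=2/(-1/3)=-6.0000
Confirm numerically:
  x=-5.589: |R|=0.95215 <1
  x=-4.123: |R|=0.73649 <1
  x=-2.743: |R|=0.43287 <1
  x=-6.381: |R|=1.04061 >1
  x=-6.351: |R|=1.03754 >1
  x=-6.234: |R|=1.02534 >1
So |R|<1 on (-6.0000, 0).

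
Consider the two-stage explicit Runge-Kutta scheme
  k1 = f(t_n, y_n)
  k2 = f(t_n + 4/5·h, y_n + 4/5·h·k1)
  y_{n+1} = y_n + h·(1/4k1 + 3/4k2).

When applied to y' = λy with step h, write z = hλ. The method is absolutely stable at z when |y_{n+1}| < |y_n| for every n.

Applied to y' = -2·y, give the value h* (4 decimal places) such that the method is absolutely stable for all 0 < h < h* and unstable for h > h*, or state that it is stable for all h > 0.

With y'=λy (z=hλ):
  k1=λy_n ⇒ h·k1=z·y_n;  k2=λ(1+4/5z)y_n ⇒ h·k2=z(1+4/5z)y_n
  y_{n+1}/y_n = 1 + 1/4z + 3/4z(1+4/5z) = 1 + z + 3/5z²
  Hence R(z) = 1 + z + 3/5z².

Solve |R(x)|<1 on ℝ⁻.
x=-0.47: |R|=0.6625
R=1: x+3/5x²=0 ⇒ x=−5/3=-1.6667; min R=1−1/(4·3/5)=0.5833>−1
Confirm numerically:
  x=-1.302: |R|=0.71512 <1
  x=-0.932: |R|=0.58917 <1
  x=-0.711: |R|=0.59231 <1
  x=-2.161: |R|=1.64095 >1
  x=-2.041: |R|=1.45841 >1
Interval (-1.6667, 0).

(-1.6667,0); λ=-2 ⇒ h* = (5/3)/2 = 0.8333.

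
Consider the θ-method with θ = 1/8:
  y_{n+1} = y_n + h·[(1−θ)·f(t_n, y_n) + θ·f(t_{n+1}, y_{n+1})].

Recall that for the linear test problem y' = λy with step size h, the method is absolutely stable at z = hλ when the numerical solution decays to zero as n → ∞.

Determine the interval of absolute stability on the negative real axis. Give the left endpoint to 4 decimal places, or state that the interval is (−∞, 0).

(-2.6667, 0).

With y'=λy (z=hλ):
  y_{n+1} = y_n + z·[7/8·y_n + 1/8·y_{n+1}] ⇒ (1 − 1/8z)y_{n+1} = (1 + 7/8z)y_n
  ⇒ R(z) = (1 + 7/8z)/(1 − 1/8z).

Find x<0 with |R(x)|<1.
x=-1.3: |R|=0.1183
R=−1: 1+7/8x = −1+1/8x ⇒ -3/4x=2 ⇒ x=2/(-3/4)=-2.6667
Confirm numerically:
  x=-2.386: |R|=0.83786 <1
  x=-2.035: |R|=0.62232 <1
  x=-1.174: |R|=0.02376 <1
  x=-3.201: |R|=1.28622 >1
  x=-3.037: |R|=1.20132 >1
So |R|<1 on (-2.6667, 0).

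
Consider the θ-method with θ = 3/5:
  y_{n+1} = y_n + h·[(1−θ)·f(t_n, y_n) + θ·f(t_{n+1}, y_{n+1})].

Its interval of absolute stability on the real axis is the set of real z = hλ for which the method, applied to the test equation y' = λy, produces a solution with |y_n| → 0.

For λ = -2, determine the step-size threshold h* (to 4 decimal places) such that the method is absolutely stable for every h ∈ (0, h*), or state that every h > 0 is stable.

unbounded; (−∞, 0). Any h>0 works for λ=-2.

With y'=λy (z=hλ):
  y_{n+1} = y_n + z·[2/5·y_n + 3/5·y_{n+1}] ⇒ (1 − 3/5z)y_{n+1} = (1 + 2/5z)y_n
  R(z) = (1 + 2/5z)/(1 − 3/5z).

Solve |R(x)|<1 on ℝ⁻.
x=-1.17: |R|=0.3126
x=-2: |R|=0.0909
x=-10: |R|=0.4286
x=-100: |R|=0.6393
θ=3/5≥1/2 ⇒ |1+2/5x|<|1−3/5x| ∀x<0 ⇒ interval (−∞,0).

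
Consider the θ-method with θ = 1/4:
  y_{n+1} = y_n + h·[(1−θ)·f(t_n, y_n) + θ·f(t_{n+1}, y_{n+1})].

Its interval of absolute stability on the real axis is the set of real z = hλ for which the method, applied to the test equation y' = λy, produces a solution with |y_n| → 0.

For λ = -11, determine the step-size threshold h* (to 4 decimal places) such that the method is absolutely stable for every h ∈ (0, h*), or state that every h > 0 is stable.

(-4.0000,0); λ=-11 ⇒ h* = (4)/11 = 0.3636.

On y'=λy, z=hλ:
  y_{n+1} = y_n + z·[3/4·y_n + 1/4·y_{n+1}] ⇒ (1 − 1/4z)y_{n+1} = (1 + 3/4z)y_n
  ⇒ R(z) = (1 + 3/4z)/(1 − 1/4z).

Boundary: |R(x)|=1, x<0.
x=-1.17: |R|=0.0948
R=−1: 1+3/4x = −1+1/4x ⇒ -1/2x=2 ⇒ x=2/(-1/2)=-4.0000
Confirm numerically:
  x=-3.504: |R|=0.86780 <1
  x=-3.217: |R|=0.78301 <1
  x=-2.574: |R|=0.56617 <1
  x=-4.189: |R|=1.04616 >1
  x=-4.072: |R|=1.01784 >1
So |R|<1 on (-4.0000, 0).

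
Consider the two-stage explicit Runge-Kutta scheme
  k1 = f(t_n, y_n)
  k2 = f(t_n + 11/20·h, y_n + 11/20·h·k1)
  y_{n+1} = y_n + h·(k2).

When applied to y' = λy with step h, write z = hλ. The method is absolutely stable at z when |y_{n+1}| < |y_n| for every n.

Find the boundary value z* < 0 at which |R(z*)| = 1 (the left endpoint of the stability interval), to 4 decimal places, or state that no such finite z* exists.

Test eqn y'=λy, z=hλ:
  k1=λy_n ⇒ h·k1=z·y_n;  k2=λ(1+11/20z)y_n ⇒ h·k2=z(1+11/20z)y_n
  y_{n+1}/y_n = 1 + z(1+11/20z) = 1 + z + 11/20z²
  R(z) = 1 + z + 11/20z².

Boundary: |R(x)|=1, x<0.
x=-1.25: |R|=0.6094
R=1: x+11/20x²=0 ⇒ x=−20/11=-1.8182; min R=1−1/(4·11/20)=0.5455>−1
Confirm numerically:
  x=-0.999: |R|=0.54990 <1
  x=-0.980: |R|=0.54822 <1
  x=-0.789: |R|=0.55339 <1
  x=-2.149: |R|=1.39101 >1
  x=-2.124: |R|=1.35726 >1
  x=-2.011: |R|=1.21327 >1
Interval (-1.8182, 0).

left endpoint -1.8182.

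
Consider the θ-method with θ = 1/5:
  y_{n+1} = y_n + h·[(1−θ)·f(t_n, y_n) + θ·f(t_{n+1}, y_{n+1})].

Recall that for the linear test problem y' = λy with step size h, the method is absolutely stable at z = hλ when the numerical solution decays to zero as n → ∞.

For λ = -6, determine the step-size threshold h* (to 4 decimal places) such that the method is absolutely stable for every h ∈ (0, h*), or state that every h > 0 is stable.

Test eqn y'=λy, z=hλ:
  y_{n+1} = y_n + z·[4/5·y_n + 1/5·y_{n+1}] ⇒ (1 − 1/5z)y_{n+1} = (1 + 4/5z)y_n
  Hence R(z) = (1 + 4/5z)/(1 − 1/5z).

Boundary: |R(x)|=1, x<0.
x=-1.22: |R|=0.0193
R=−1: 1+4/5x = −1+1/5x ⇒ -3/5x=2 ⇒ x=2/(-3/5)=-3.3333
Confirm numerically:
  x=-2.969: |R|=0.86284 <1
  x=-2.145: |R|=0.50105 <1
  x=-1.868: |R|=0.35993 <1
  x=-1.735: |R|=0.28805 <1
  x=-3.868: |R|=1.18088 >1
  x=-3.637: |R|=1.10548 >1
  x=-3.413: |R|=1.02841 >1
Interval (-3.3333, 0).

(-3.3333,0); λ=-6 ⇒ h* = (10/3)/6 = 0.5556.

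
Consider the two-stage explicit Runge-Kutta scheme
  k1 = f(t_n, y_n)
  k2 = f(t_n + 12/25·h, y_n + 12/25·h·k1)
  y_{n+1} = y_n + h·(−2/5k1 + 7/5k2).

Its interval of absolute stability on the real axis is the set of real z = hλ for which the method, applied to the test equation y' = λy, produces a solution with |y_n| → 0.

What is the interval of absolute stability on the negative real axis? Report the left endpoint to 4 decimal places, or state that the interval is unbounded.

z∈(-1.4881,0).

Test eqn y'=λy, z=hλ:
  k1=λy_n ⇒ h·k1=z·y_n;  k2=λ(1+12/25z)y_n ⇒ h·k2=z(1+12/25z)y_n
  y_{n+1}/y_n = 1 − 2/5z + 7/5z(1+12/25z) = 1 + z + 84/125z²
  Hence R(z) = 1 + z + 84/125z².

Boundary: |R(x)|=1, x<0.
x=-0.87: |R|=0.6386
R=1: x+84/125x²=0 ⇒ x=−125/84=-1.4881; min R=1−1/(4·84/125)=0.6280>−1
Confirm numerically:
  x=-1.435: |R|=0.94880 <1
  x=-1.285: |R|=0.82462 <1
  x=-0.626: |R|=0.63734 <1
  x=-0.625: |R|=0.63750 <1
  x=-1.683: |R|=1.22043 >1
  x=-1.560: |R|=1.07538 >1
Interval (-1.4881, 0).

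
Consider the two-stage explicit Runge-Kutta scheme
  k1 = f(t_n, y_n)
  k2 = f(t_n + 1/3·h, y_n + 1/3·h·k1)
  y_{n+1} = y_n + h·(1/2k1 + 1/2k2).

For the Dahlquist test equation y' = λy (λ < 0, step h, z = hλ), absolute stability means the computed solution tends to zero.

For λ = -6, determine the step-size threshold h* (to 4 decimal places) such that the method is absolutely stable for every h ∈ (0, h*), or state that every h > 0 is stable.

(-6.0000,0); λ=-6 ⇒ h* = (6)/6 = 1.0000.

Set f=λy, z=hλ:
  k1=λy_n ⇒ h·k1=z·y_n;  k2=λ(1+1/3z)y_n ⇒ h·k2=z(1+1/3z)y_n
  y_{n+1}/y_n = 1 + 1/2z + 1/2z(1+1/3z) = 1 + z + 1/6z²
  ⇒ R(z) = 1 + z + 1/6z².

Need |R(x)|<1, x<0.
x=-0.86: |R|=0.2633
R=1: x+1/6x²=0 ⇒ x=−6=-6.0000; min R=1−1/(4·1/6)=-0.5000>−1
Confirm numerically:
  x=-4.976: |R|=0.15076 <1
  x=-4.398: |R|=0.17427 <1
  x=-3.511: |R|=0.45648 <1
  x=-6.597: |R|=1.65640 >1
  x=-6.276: |R|=1.28870 >1
  x=-6.099: |R|=1.10063 >1
So |R|<1 on (-6.0000, 0).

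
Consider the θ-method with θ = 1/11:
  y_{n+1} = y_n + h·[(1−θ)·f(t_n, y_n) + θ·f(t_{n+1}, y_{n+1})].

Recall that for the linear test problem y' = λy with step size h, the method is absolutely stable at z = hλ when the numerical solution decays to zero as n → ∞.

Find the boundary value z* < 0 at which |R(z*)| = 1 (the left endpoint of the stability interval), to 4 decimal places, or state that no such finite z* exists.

With y'=λy (z=hλ):
  y_{n+1} = y_n + z·[10/11·y_n + 1/11·y_{n+1}] ⇒ (1 − 1/11z)y_{n+1} = (1 + 10/11z)y_n
  R(z) = (1 + 10/11z)/(1 − 1/11z).

Solve |R(x)|<1 on ℝ⁻.
x=-1.67: |R|=0.4499
R=−1: 1+10/11x = −1+1/11x ⇒ -9/11x=2 ⇒ x=2/(-9/11)=-2.4444
Confirm numerically:
  x=-2.274: |R|=0.88444 <1
  x=-2.018: |R|=0.70518 <1
  x=-1.761: |R|=0.51798 <1
  x=-2.890: |R|=1.28870 >1
  x=-2.777: |R|=1.21725 >1
  x=-2.513: |R|=1.04566 >1
Interval (-2.4444, 0).

left endpoint -2.4444.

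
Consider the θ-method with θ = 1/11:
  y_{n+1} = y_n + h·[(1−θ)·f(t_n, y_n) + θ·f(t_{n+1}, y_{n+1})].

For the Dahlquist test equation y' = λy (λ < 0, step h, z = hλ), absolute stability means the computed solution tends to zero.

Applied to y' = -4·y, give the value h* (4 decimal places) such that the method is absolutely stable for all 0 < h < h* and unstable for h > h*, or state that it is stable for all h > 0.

Set f=λy, z=hλ:
  y_{n+1} = y_n + z·[10/11·y_n + 1/11·y_{n+1}] ⇒ (1 − 1/11z)y_{n+1} = (1 + 10/11z)y_n
  R(z) = (1 + 10/11z)/(1 − 1/11z).

Need |R(x)|<1, x<0.
x=-1.03: |R|=0.0582
R=−1: 1+10/11x = −1+1/11x ⇒ -9/11x=2 ⇒ x=2/(-9/11)=-2.4444
Confirm numerically:
  x=-1.949: |R|=0.65565 <1
  x=-1.896: |R|=0.61725 <1
  x=-1.798: |R|=0.54540 <1
  x=-1.678: |R|=0.45591 <1
  x=-2.985: |R|=1.34787 >1
  x=-2.847: |R|=1.26165 >1
So |R|<1 on (-2.4444, 0).

(-2.4444,0); λ=-4 ⇒ h* = (22/9)/4 = 0.6111.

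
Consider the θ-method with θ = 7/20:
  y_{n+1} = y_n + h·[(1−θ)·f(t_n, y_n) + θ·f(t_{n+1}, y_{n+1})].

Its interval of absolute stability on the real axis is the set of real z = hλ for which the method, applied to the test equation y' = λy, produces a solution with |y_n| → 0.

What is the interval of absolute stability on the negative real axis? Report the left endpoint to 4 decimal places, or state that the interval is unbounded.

(-6.6667, 0).

Set f=λy, z=hλ:
  y_{n+1} = y_n + z·[13/20·y_n + 7/20·y_{n+1}] ⇒ (1 − 7/20z)y_{n+1} = (1 + 13/20z)y_n
  Hence R(z) = (1 + 13/20z)/(1 − 7/20z).

Need |R(x)|<1, x<0.
x=-0.75: |R|=0.4059
R=−1: 1+13/20x = −1+7/20x ⇒ -3/10x=2 ⇒ x=2/(-3/10)=-6.6667
Confirm numerically:
  x=-6.404: |R|=0.97569 <1
  x=-6.230: |R|=0.95881 <1
  x=-4.885: |R|=0.80275 <1
  x=-4.606: |R|=0.76333 <1
  x=-7.221: |R|=1.04715 >1
  x=-7.054: |R|=1.03350 >1
Stable set (-6.6667, 0).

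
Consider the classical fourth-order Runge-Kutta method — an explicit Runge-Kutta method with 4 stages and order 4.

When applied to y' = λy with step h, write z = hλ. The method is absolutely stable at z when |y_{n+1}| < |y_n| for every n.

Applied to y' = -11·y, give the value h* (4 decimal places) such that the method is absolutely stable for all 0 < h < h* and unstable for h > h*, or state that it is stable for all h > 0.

(-2.7853,0); λ=-11 ⇒ h* = 0.2532.

Test eqn y'=λy, z=hλ:
  order 4, 4-stage ⇒ R(z)=1+z+z^2/2+z^3/6+z^4/24
  (e.g. R(-1.16)=0.32809, |R|=0.32809)

Find x<0 with |R(x)|<1.
x=-1.16: |R|=0.3281
|R(-2.19)|=0.4159 |R(-1.5)|=0.2734 |R(-0.7)|=0.4978
Bisect:
  x_lo=-3.2992 |R|=2.0946  x_hi=-0.1928 |R|=0.8246
  mid=-1.74602 |R|=0.27837 →hi
  mid=-2.52262 |R|=0.67101 →hi
  mid=-2.91093 |R|=1.20654 →lo
  mid=-2.71678 |R|=0.90152 →hi
  mid=-2.81385 |R|=1.04392 →lo
  mid=-2.76531 |R|=0.97029 →hi
  mid=-2.78958 |R|=1.00648 →lo
  ...
  [-2.78541,-2.78522] ⇒ x*=-2.7853
Interval (-2.7853, 0).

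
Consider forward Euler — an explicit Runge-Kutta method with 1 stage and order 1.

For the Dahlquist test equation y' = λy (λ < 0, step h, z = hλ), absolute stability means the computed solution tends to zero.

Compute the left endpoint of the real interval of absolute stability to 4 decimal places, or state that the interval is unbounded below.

On y'=λy, z=hλ:
  order 1, 1-stage ⇒ R(z)=1+z
  (e.g. R(-1.29)=-0.29000, |R|=0.29000)

Find x<0 with |R(x)|<1.
x=-1.29: |R|=0.2900
|R(-2.25)|=1.2500 |R(-1.21)|=0.2100 |R(-0.66)|=0.3400
Bisect:
  x_lo=-2.5517 |R|=1.5517  x_hi=-0.0725 |R|=0.9275
  mid=-1.31209 |R|=0.31209 →hi
  mid=-1.93188 |R|=0.93188 →hi
  mid=-2.24178 |R|=1.24178 →lo
  mid=-2.08683 |R|=1.08683 →lo
  mid=-2.00936 |R|=1.00936 →lo
  mid=-1.97062 |R|=0.97062 →hi
  mid=-1.98999 |R|=0.98999 →hi
  mid=-1.99967 |R|=0.99967 →hi
  mid=-2.00452 |R|=1.00452 →lo
  mid=-2.00210 |R|=1.00210 →lo
  ...
  [-2.00013,-1.99998] ⇒ x*=-2.0000
Interval (-2.0000, 0).

z* = -2.0000.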